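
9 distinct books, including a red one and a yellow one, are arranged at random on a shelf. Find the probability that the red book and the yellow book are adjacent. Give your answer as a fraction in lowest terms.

There are 9! = 362880 arrangements.
Treat the red book and the yellow book as a block: 8! arrangements of the blocks × 2 orders within the block = 2·40320 = 80640.
Probability = 80640/362880 = 2/9.

2/9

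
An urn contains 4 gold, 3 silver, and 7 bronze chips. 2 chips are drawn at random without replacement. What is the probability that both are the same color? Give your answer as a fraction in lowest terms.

There are C(14,2) = 91 ways to draw 2 chips.
All same color: C(4,2) + C(3,2) + C(7,2) = 6 + 3 + 21 = 30.
Probability = 30/91.

30/91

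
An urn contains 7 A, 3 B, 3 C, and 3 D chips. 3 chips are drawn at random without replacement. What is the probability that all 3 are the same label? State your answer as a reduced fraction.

19/280

There are C(16,3) = 560 ways to draw 3 chips.
All same label: C(7,3) + C(3,3) + C(3,3) + C(3,3) = 35 + 1 + 1 + 1 = 38.
Probability = 38/560 = 19/280.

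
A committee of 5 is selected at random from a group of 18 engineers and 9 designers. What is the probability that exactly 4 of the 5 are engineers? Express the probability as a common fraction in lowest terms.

102/299

There are C(27,5) = 80730 ways to choose 5 from 27.
Selections with exactly 4 engineers: choose 4 of the 18 engineers and 1 of the 9 designers, C(18,4)·C(9,1) = 3060·9 = 27540.
Probability = 27540/80730 = 102/299.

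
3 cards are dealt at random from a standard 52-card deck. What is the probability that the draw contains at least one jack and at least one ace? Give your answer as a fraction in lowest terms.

188/5525

There are C(52,3) = 22100 possible draws.
By inclusion-exclusion on the complements, draws missing all jacks or all aces: C(48,3) + C(48,3) − C(44,3) = 17296 + 17296 − 13244 = 21348.
So draws with at least one of each: 22100 − 21348 = 752, probability 752/22100 = 188/5525.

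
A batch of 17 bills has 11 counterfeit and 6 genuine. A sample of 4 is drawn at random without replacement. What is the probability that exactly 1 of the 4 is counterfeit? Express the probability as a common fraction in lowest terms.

The sample space is all 4-subsets of the 17: C(17,4) = 2380.
Selections with exactly 1 counterfeit: choose 1 of the 11 counterfeit and 3 of the 6 genuine, C(11,1)·C(6,3) = 11·20 = 220.
Probability = 220/2380 = 11/119.

11/119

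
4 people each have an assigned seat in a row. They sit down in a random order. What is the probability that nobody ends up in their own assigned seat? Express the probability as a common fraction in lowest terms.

There are 4! = 24 seatings.
By inclusion-exclusion, seatings with no fixed points: C(4,0)·4! − C(4,1)·3! + C(4,2)·2! − C(4,3)·1! + C(4,4)·0! = 9.
Probability = 9/24 = 3/8.

3/8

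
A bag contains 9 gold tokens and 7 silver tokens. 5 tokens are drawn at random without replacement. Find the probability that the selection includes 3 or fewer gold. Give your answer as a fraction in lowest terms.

10/13

Total selections: C(16,5) = 4368.
Count the complement (more than 3 gold): C(9,4)·C(7,1) + C(9,5)·C(7,0) = 882 + 126 = 1008.
Probability = 1 − 1008/4368 = 3360/4368 = 10/13.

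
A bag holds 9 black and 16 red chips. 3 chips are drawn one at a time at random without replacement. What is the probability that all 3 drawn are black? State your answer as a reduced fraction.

Multiply the conditional probabilities at each draw: 9/25 · 8/24 · 7/23 = 504/13800 = 21/575.

21/575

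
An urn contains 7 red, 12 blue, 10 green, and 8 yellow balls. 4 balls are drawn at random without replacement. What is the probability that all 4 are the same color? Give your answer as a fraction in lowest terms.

There are C(37,4) = 66045 ways to draw 4 balls.
All same color: C(7,4) + C(12,4) + C(10,4) + C(8,4) = 35 + 495 + 210 + 70 = 810.
Probability = 810/66045 = 54/4403.

54/4403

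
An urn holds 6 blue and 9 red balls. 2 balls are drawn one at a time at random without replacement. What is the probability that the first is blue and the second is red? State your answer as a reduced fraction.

9/35

Multiply the conditional probabilities at each draw: 6/15 · 9/14 = 54/210 = 9/35.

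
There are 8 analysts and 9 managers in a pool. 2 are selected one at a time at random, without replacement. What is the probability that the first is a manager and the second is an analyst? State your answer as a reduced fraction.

9/34

Multiply the conditional probabilities at each draw: 9/17 · 8/16 = 72/272 = 9/34.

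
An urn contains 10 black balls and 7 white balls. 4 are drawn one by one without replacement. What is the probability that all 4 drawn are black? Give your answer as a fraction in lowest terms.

3/34

Multiply the conditional probabilities at each draw: 10/17 · 9/16 · 8/15 · 7/14 = 5040/57120 = 3/34.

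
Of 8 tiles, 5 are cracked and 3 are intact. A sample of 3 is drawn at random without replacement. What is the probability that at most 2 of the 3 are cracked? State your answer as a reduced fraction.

Total selections: C(8,3) = 56.
The complement is exactly 3 cracked: C(5,3)·C(3,0) = 10.
Probability = 1 − 10/56 = 46/56 = 23/28.

23/28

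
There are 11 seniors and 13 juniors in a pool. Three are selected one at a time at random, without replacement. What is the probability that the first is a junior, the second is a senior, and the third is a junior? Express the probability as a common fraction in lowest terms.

Multiply the conditional probabilities at each draw: 13/24 · 11/23 · 12/22 = 1716/12144 = 13/92.

13/92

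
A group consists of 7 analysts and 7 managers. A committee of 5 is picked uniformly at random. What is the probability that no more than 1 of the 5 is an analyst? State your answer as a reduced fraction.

There are C(14,5) = 2002 ways to choose the 5.
Favorable selections (no more than 1 analyst): C(7,0)·C(7,5) + C(7,1)·C(7,4) = 21 + 245 = 266.
Probability = 266/2002 = 19/143.

19/143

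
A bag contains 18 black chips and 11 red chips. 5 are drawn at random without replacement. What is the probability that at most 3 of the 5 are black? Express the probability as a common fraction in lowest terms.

There are C(29,5) = 118755 ways to choose the 5.
Favorable selections (at most 3 black): C(18,0)·C(11,5) + C(18,1)·C(11,4) + C(18,2)·C(11,3) + C(18,3)·C(11,2) = 462 + 5940 + 25245 + 44880 = 76527.
Probability = 76527/118755 = 8503/13195.

8503/13195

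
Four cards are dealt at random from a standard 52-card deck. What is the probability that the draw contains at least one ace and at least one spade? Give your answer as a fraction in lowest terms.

There are C(52,4) = 270725 possible draws.
By inclusion-exclusion on the complements, draws missing all aces or all spades: C(48,4) + C(39,4) − C(36,4) = 194580 + 82251 − 58905 = 217926.
So draws with at least one of each: 270725 − 217926 = 52799, probability 52799/270725.

52799/270725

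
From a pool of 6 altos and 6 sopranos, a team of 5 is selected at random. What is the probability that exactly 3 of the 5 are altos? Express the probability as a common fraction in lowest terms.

25/66

Total number of selections: C(12,5) = 792.
Selections with exactly 3 altos: choose 3 of the 6 altos and 2 of the 6 sopranos, C(6,3)·C(6,2) = 20·15 = 300.
Probability = 300/792 = 25/66.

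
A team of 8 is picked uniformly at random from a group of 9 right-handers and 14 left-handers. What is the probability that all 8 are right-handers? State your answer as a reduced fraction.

3/163438

There are C(23,8) = 490314 possible selections.
Selections with all right-handers: C(9,8) = 9.
Probability = 9/490314 = 3/163438.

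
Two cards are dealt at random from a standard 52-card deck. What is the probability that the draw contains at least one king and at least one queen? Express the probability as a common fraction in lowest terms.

There are C(52,2) = 1326 possible draws.
By inclusion-exclusion on the complements, draws missing all kings or all queens: C(48,2) + C(48,2) − C(44,2) = 1128 + 1128 − 946 = 1310.
So draws with at least one of each: 1326 − 1310 = 16, probability 16/1326 = 8/663.

8/663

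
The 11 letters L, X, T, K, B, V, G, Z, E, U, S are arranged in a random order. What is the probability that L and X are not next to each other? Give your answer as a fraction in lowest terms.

9/11

There are 11! = 39916800 arrangements.
Arrangements with L and X adjacent: 2·10! = 7257600.
So not adjacent: 39916800 − 7257600 = 32659200, probability 32659200/39916800 = 9/11.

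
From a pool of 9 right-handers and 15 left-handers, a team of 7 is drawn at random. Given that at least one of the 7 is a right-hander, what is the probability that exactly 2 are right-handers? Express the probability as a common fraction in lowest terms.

1092/3431

Work in counts. Selections with at least one right-hander: C(24,7) − C(15,7) = 346104 − 6435 = 339669.
Of those, selections where exactly 2 are right-handers: C(9,2)·C(15,5) = 36·3003 = 108108.
Conditional probability = 108108/339669 = 1092/3431.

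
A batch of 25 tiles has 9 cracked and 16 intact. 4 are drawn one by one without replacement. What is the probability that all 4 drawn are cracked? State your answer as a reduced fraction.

Multiply the conditional probabilities at each draw: 9/25 · 8/24 · 7/23 · 6/22 = 3024/303600 = 63/6325.

63/6325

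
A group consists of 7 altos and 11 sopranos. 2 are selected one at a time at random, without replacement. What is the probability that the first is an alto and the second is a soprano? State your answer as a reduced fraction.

77/306

Multiply the conditional probabilities at each draw: 7/18 · 11/17 = 77/306.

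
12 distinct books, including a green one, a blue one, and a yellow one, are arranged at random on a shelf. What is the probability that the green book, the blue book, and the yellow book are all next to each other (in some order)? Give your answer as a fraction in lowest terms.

There are 12! = 479001600 arrangements.
Treat the three as one block: 10! placements × 3! orders within the block = 3628800·6 = 21772800.
Probability = 21772800/479001600 = 1/22.

1/22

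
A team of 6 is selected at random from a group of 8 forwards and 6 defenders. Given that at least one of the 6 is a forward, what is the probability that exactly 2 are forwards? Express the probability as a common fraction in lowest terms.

210/1501

Work in counts. Selections with at least one forward: C(14,6) − C(6,6) = 3003 − 1 = 3002.
Of those, selections where exactly 2 are forwards: C(8,2)·C(6,4) = 28·15 = 420.
Conditional probability = 420/3002 = 210/1501.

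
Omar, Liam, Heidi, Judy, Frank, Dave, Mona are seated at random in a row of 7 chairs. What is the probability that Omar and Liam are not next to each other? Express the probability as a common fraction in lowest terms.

There are 7! = 5040 arrangements.
Arrangements with Omar and Liam adjacent: 2·6! = 1440.
So not adjacent: 5040 − 1440 = 3600, probability 3600/5040 = 5/7.

5/7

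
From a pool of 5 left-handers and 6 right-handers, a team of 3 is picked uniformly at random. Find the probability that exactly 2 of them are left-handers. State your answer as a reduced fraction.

The sample space is all 3-subsets of the 11: C(11,3) = 165.
Selections with exactly 2 left-handers: choose 2 of the 5 left-handers and 1 of the 6 right-handers, C(5,2)·C(6,1) = 10·6 = 60.
Probability = 60/165 = 4/11.

4/11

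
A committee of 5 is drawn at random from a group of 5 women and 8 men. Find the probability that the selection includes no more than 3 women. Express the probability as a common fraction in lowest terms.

1246/1287

There are C(13,5) = 1287 ways to choose the 5.
Count the complement (more than 3 women): C(5,4)·C(8,1) + C(5,5)·C(8,0) = 40 + 1 = 41.
Probability = 1 − 41/1287 = 1246/1287.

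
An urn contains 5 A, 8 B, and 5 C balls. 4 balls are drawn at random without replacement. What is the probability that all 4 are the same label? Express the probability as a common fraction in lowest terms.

There are C(18,4) = 3060 ways to draw 4 balls.
All same label: C(5,4) + C(8,4) + C(5,4) = 5 + 70 + 5 = 80.
Probability = 80/3060 = 4/153.

4/153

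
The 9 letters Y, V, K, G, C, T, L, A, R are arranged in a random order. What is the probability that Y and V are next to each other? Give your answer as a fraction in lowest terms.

There are 9! = 362880 arrangements.
Treat Y and V as a block: 8! arrangements of the blocks × 2 orders within the block = 2·40320 = 80640.
Probability = 80640/362880 = 2/9.

2/9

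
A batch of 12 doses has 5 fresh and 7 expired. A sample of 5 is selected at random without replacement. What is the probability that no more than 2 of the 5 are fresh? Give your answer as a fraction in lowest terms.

91/132

Total selections: C(12,5) = 792.
Favorable selections (no more than 2 fresh): C(5,0)·C(7,5) + C(5,1)·C(7,4) + C(5,2)·C(7,3) = 21 + 175 + 350 = 546.
Probability = 546/792 = 91/132.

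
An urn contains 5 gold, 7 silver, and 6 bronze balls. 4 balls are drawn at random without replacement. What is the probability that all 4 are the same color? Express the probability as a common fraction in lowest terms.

There are C(18,4) = 3060 ways to draw 4 balls.
All same color: C(5,4) + C(7,4) + C(6,4) = 5 + 35 + 15 = 55.
Probability = 55/3060 = 11/612.

11/612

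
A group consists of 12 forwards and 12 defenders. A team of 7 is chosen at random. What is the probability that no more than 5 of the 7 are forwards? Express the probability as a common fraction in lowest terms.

422/437

There are C(24,7) = 346104 ways to choose the 7.
Count the complement (more than 5 forwards): C(12,6)·C(12,1) + C(12,7)·C(12,0) = 11088 + 792 = 11880.
Probability = 1 − 11880/346104 = 334224/346104 = 422/437.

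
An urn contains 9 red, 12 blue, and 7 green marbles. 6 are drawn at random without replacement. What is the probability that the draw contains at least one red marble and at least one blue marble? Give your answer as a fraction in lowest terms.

16267/17940

There are C(28,6) = 376740 possible draws.
By inclusion-exclusion on the complements, draws missing all red or all blue: C(19,6) + C(16,6) − C(7,6) = 27132 + 8008 − 7 = 35133.
So draws with at least one of each: 376740 − 35133 = 341607, probability 341607/376740 = 16267/17940.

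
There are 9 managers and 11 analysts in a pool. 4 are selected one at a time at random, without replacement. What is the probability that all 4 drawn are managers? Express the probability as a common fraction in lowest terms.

42/1615

Multiply the conditional probabilities at each draw: 9/20 · 8/19 · 7/18 · 6/17 = 3024/116280 = 42/1615.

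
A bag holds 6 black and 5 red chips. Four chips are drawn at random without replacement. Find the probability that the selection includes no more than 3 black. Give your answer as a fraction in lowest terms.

Total selections: C(11,4) = 330.
The complement is exactly 4 black: C(6,4)·C(5,0) = 15.
Probability = 1 − 15/330 = 315/330 = 21/22.

21/22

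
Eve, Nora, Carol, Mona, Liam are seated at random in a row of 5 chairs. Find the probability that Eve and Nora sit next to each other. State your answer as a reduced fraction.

There are 5! = 120 arrangements.
Treat Eve and Nora as a block: 4! arrangements of the blocks × 2 orders within the block = 2·24 = 48.
Probability = 48/120 = 2/5.

2/5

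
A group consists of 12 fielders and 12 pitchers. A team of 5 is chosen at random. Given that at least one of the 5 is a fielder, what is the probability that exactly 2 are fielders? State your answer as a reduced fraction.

55/158

Work in counts. Selections with at least one fielder: C(24,5) − C(12,5) = 42504 − 792 = 41712.
Of those, selections where exactly 2 are fielders: C(12,2)·C(12,3) = 66·220 = 14520.
Conditional probability = 14520/41712 = 55/158.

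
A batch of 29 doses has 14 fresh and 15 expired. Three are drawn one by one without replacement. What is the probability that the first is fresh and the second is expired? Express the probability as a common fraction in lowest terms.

15/58

Multiply the conditional probabilities at each draw: 14/29 · 15/28 = 210/812 = 15/58.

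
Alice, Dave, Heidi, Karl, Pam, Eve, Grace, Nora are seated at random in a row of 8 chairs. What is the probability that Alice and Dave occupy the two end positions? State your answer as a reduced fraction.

1/28

There are 8! = 40320 arrangements.
Place Alice and Dave at the ends in 2 ways, arrange the remaining 6 in 6! = 720 ways: 2·720 = 1440.
Probability = 1440/40320 = 1/28.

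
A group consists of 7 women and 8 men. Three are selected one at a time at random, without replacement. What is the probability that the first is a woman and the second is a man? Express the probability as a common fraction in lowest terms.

4/15

Multiply the conditional probabilities at each draw: 7/15 · 8/14 = 56/210 = 4/15.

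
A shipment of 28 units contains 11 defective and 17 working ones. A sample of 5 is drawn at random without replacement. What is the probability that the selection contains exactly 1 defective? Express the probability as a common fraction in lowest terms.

187/702

There are C(28,5) = 98280 ways to choose 5 from 28.
Selections with exactly 1 defective: choose 1 of the 11 defective and 4 of the 17 working, C(11,1)·C(17,4) = 11·2380 = 26180.
Probability = 26180/98280 = 187/702.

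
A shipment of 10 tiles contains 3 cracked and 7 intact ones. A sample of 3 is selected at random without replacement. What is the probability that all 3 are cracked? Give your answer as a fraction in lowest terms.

1/120

There are C(10,3) = 120 possible selections.
Selections with all cracked: C(3,3) = 1.
Probability = 1/120.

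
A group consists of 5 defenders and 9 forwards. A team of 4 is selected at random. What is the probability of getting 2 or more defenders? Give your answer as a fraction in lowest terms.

5/11

Total selections: C(14,4) = 1001.
Favorable selections (2 or more defenders): C(5,2)·C(9,2) + C(5,3)·C(9,1) + C(5,4)·C(9,0) = 360 + 90 + 5 = 455.
Probability = 455/1001 = 5/11.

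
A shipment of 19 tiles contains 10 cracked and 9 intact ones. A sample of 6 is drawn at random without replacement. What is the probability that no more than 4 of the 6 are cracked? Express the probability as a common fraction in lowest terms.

587/646

Total selections: C(19,6) = 27132.
Count the complement (more than 4 cracked): C(10,5)·C(9,1) + C(10,6)·C(9,0) = 2268 + 210 = 2478.
Probability = 1 − 2478/27132 = 24654/27132 = 587/646.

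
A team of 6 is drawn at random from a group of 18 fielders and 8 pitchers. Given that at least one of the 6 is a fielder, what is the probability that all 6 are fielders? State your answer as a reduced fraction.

Work in counts. Selections with at least one fielder: C(26,6) − C(8,6) = 230230 − 28 = 230202.
Of those, selections where all 6 are fielders: C(18,6) = 18564.
Conditional probability = 18564/230202 = 442/5481.

442/5481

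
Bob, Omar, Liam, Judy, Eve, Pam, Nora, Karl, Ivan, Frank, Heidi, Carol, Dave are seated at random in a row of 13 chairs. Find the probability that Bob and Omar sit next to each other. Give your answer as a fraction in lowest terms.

There are 13! = 6227020800 arrangements.
Treat Bob and Omar as a block: 12! arrangements of the blocks × 2 orders within the block = 2·479001600 = 958003200.
Probability = 958003200/6227020800 = 2/13.

2/13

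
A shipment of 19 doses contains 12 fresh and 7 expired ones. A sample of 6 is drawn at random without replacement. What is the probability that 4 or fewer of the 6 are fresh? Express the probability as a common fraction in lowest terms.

There are C(19,6) = 27132 ways to choose the 6.
Favorable selections (4 or fewer fresh): C(12,0)·C(7,6) + C(12,1)·C(7,5) + C(12,2)·C(7,4) + C(12,3)·C(7,3) + C(12,4)·C(7,2) = 7 + 252 + 2310 + 7700 + 10395 = 20664.
Probability = 20664/27132 = 246/323.

246/323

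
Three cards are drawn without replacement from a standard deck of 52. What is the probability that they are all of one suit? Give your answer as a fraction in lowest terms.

22/425

There are C(52,3) = 22100 possible 3-card hands.
Hands of one suit: 4 suits × C(13,3) = 4·286 = 1144.
Probability = 1144/22100 = 22/425.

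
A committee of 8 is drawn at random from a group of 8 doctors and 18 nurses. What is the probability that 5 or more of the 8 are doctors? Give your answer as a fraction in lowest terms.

2005/62491

Total selections: C(26,8) = 1562275.
Favorable selections (5 or more doctors): C(8,5)·C(18,3) + C(8,6)·C(18,2) + C(8,7)·C(18,1) + C(8,8)·C(18,0) = 45696 + 4284 + 144 + 1 = 50125.
Probability = 50125/1562275 = 2005/62491.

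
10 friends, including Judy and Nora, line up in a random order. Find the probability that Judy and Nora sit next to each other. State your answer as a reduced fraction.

There are 10! = 3628800 arrangements.
Treat Judy and Nora as a block: 9! arrangements of the blocks × 2 orders within the block = 2·362880 = 725760.
Probability = 725760/3628800 = 1/5.

1/5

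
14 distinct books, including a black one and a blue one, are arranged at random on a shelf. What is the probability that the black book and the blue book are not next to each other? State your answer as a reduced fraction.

There are 14! = 87178291200 arrangements.
Arrangements with the black book and the blue book adjacent: 2·13! = 12454041600.
So not adjacent: 87178291200 − 12454041600 = 74724249600, probability 74724249600/87178291200 = 6/7.

6/7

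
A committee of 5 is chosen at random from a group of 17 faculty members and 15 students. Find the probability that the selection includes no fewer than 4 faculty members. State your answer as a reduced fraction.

Total selections: C(32,5) = 201376.
Favorable selections (no fewer than 4 faculty members): C(17,4)·C(15,1) + C(17,5)·C(15,0) = 35700 + 6188 = 41888.
Probability = 41888/201376 = 187/899.

187/899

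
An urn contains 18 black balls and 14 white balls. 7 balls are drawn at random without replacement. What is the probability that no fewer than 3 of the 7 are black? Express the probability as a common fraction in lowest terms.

4811/5394

Total selections: C(32,7) = 3365856.
Count the complement (fewer than 3 black): C(18,0)·C(14,7) + C(18,1)·C(14,6) + C(18,2)·C(14,5) = 3432 + 54054 + 306306 = 363792.
Probability = 1 − 363792/3365856 = 3002064/3365856 = 4811/5394.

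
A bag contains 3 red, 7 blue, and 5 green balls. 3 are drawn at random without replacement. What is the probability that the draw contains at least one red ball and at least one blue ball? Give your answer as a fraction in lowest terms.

There are C(15,3) = 455 possible draws.
By inclusion-exclusion on the complements, draws missing all red or all blue: C(12,3) + C(8,3) − C(5,3) = 220 + 56 − 10 = 266.
So draws with at least one of each: 455 − 266 = 189, probability 189/455 = 27/65.

27/65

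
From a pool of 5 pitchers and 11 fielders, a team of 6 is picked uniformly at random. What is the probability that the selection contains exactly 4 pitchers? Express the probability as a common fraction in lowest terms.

There are C(16,6) = 8008 ways to choose 6 from 16.
Selections with exactly 4 pitchers: choose 4 of the 5 pitchers and 2 of the 11 fielders, C(5,4)·C(11,2) = 5·55 = 275.
Probability = 275/8008 = 25/728.

25/728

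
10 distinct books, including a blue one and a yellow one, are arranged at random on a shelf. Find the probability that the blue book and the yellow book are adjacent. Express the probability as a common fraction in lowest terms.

1/5

There are 10! = 3628800 arrangements.
Treat the blue book and the yellow book as a block: 9! arrangements of the blocks × 2 orders within the block = 2·362880 = 725760.
Probability = 725760/3628800 = 1/5.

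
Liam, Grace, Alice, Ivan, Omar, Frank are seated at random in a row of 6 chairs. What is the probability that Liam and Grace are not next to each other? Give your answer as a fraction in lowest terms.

There are 6! = 720 arrangements.
Arrangements with Liam and Grace adjacent: 2·5! = 240.
So not adjacent: 720 − 240 = 480, probability 480/720 = 2/3.

2/3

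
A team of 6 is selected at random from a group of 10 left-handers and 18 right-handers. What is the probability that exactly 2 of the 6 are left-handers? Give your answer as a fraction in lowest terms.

765/2093

There are C(28,6) = 376740 ways to choose 6 from 28.
Selections with exactly 2 left-handers: choose 2 of the 10 left-handers and 4 of the 18 right-handers, C(10,2)·C(18,4) = 45·3060 = 137700.
Probability = 137700/376740 = 765/2093.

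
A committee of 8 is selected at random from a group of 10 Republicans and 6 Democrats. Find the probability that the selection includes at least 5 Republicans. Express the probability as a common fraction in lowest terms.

There are C(16,8) = 12870 ways to choose the 8.
Count the complement (fewer than 5 Republicans): C(10,2)·C(6,6) + C(10,3)·C(6,5) + C(10,4)·C(6,4) = 45 + 720 + 3150 = 3915.
Probability = 1 − 3915/12870 = 8955/12870 = 199/286.

199/286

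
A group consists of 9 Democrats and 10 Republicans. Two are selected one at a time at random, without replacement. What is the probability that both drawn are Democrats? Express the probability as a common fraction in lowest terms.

Multiply the conditional probabilities at each draw: 9/19 · 8/18 = 72/342 = 4/19.

4/19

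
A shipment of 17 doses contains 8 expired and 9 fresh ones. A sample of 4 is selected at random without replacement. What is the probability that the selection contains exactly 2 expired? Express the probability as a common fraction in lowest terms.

36/85

The sample space is all 4-subsets of the 17: C(17,4) = 2380.
Selections with exactly 2 expired: choose 2 of the 8 expired and 2 of the 9 fresh, C(8,2)·C(9,2) = 28·36 = 1008.
Probability = 1008/2380 = 36/85.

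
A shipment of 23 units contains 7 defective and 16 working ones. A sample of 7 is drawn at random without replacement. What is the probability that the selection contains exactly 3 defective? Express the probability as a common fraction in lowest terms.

63700/245157

Total number of selections: C(23,7) = 245157.
Selections with exactly 3 defective: choose 3 of the 7 defective and 4 of the 16 working, C(7,3)·C(16,4) = 35·1820 = 63700.
Probability = 63700/245157.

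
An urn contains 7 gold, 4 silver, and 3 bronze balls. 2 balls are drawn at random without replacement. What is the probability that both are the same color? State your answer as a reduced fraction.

30/91

There are C(14,2) = 91 ways to draw 2 balls.
All same color: C(7,2) + C(4,2) + C(3,2) = 21 + 6 + 3 = 30.
Probability = 30/91.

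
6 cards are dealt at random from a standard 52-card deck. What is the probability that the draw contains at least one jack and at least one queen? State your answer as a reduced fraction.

718637/5089630

There are C(52,6) = 20358520 possible draws.
By inclusion-exclusion on the complements, draws missing all jacks or all queens: C(48,6) + C(48,6) − C(44,6) = 12271512 + 12271512 − 7059052 = 17483972.
So draws with at least one of each: 20358520 − 17483972 = 2874548, probability 2874548/20358520 = 718637/5089630.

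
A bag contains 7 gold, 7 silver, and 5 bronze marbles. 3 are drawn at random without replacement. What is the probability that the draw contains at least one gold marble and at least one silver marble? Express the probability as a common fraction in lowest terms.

There are C(19,3) = 969 possible draws.
By inclusion-exclusion on the complements, draws missing all gold or all silver: C(12,3) + C(12,3) − C(5,3) = 220 + 220 − 10 = 430.
So draws with at least one of each: 969 − 430 = 539, probability 539/969.

539/969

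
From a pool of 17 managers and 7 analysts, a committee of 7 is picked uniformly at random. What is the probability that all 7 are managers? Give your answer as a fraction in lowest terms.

221/3933

There are C(24,7) = 346104 possible selections.
Selections with all managers: C(17,7) = 19448.
Probability = 19448/346104 = 221/3933.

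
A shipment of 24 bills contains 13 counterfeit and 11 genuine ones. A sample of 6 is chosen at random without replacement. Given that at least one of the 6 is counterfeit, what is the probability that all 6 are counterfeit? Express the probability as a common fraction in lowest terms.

6/469

Work in counts. Selections with at least one counterfeit: C(24,6) − C(11,6) = 134596 − 462 = 134134.
Of those, selections where all 6 are counterfeit: C(13,6) = 1716.
Conditional probability = 1716/134134 = 6/469.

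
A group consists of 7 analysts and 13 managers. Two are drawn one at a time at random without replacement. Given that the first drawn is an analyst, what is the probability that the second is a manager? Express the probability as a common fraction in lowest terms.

13/19

After removing one analyst, 19 remain: 6 analysts and 13 managers.
So the probability the next is a manager is 13/19.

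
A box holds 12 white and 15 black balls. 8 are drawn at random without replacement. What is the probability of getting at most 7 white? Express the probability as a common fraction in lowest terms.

4484/4485

There are C(27,8) = 2220075 ways to choose the 8.
The complement is exactly 8 white: C(12,8)·C(15,0) = 495.
Probability = 1 − 495/2220075 = 2219580/2220075 = 4484/4485.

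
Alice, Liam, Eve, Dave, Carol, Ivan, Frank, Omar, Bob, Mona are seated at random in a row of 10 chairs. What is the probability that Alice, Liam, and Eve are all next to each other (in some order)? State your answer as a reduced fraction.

1/15

There are 10! = 3628800 arrangements.
Treat the three as one block: 8! placements × 3! orders within the block = 40320·6 = 241920.
Probability = 241920/3628800 = 1/15.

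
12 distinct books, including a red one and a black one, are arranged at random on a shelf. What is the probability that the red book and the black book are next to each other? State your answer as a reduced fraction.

1/6

There are 12! = 479001600 arrangements.
Treat the red book and the black book as a block: 11! arrangements of the blocks × 2 orders within the block = 2·39916800 = 79833600.
Probability = 79833600/479001600 = 1/6.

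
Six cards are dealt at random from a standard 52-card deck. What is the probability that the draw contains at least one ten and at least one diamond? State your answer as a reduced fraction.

6772177/20358520

There are C(52,6) = 20358520 possible draws.
By inclusion-exclusion on the complements, draws missing all tens or all diamonds: C(48,6) + C(39,6) − C(36,6) = 12271512 + 3262623 − 1947792 = 13586343.
So draws with at least one of each: 20358520 − 13586343 = 6772177, probability 6772177/20358520.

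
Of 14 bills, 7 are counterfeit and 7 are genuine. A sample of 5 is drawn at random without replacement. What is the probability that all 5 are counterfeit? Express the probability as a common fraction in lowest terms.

There are C(14,5) = 2002 possible selections.
Selections with all counterfeit: C(7,5) = 21.
Probability = 21/2002 = 3/286.

3/286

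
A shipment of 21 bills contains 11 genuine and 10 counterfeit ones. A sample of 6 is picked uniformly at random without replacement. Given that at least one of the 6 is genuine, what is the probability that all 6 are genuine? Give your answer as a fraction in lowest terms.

1/117

Work in counts. Selections with at least one genuine: C(21,6) − C(10,6) = 54264 − 210 = 54054.
Of those, selections where all 6 are genuine: C(11,6) = 462.
Conditional probability = 462/54054 = 1/117.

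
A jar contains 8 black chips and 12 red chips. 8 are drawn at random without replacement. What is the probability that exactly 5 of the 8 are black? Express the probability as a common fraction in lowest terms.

The sample space is all 8-subsets of the 20: C(20,8) = 125970.
Selections with exactly 5 black: choose 5 of the 8 black and 3 of the 12 red, C(8,5)·C(12,3) = 56·220 = 12320.
Probability = 12320/125970 = 1232/12597.

1232/12597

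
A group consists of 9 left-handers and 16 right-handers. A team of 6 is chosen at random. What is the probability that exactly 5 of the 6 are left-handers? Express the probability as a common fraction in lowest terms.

72/6325

The sample space is all 6-subsets of the 25: C(25,6) = 177100.
Selections with exactly 5 left-handers: choose 5 of the 9 left-handers and 1 of the 16 right-handers, C(9,5)·C(16,1) = 126·16 = 2016.
Probability = 2016/177100 = 72/6325.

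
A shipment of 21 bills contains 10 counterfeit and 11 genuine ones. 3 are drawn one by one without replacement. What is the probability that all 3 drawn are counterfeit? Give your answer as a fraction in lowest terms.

12/133

Multiply the conditional probabilities at each draw: 10/21 · 9/20 · 8/19 = 720/7980 = 12/133.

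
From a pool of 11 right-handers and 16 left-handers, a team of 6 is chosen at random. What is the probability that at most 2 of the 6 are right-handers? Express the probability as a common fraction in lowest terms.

There are C(27,6) = 296010 ways to choose the 6.
Favorable selections (at most 2 right-handers): C(11,0)·C(16,6) + C(11,1)·C(16,5) + C(11,2)·C(16,4) = 8008 + 48048 + 100100 = 156156.
Probability = 156156/296010 = 182/345.

182/345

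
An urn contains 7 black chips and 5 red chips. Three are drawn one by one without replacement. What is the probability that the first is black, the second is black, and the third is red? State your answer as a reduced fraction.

Multiply the conditional probabilities at each draw: 7/12 · 6/11 · 5/10 = 210/1320 = 7/44.

7/44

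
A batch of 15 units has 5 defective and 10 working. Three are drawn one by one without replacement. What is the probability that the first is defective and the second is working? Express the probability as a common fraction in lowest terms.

Multiply the conditional probabilities at each draw: 5/15 · 10/14 = 50/210 = 5/21.

5/21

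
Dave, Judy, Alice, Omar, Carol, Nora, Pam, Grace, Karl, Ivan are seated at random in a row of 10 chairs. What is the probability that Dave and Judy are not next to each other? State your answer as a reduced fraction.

4/5

There are 10! = 3628800 arrangements.
Arrangements with Dave and Judy adjacent: 2·9! = 725760.
So not adjacent: 3628800 − 725760 = 2903040, probability 2903040/3628800 = 4/5.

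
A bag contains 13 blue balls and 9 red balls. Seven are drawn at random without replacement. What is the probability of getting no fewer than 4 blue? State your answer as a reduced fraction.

234/323

There are C(22,7) = 170544 ways to choose the 7.
Favorable selections (no fewer than 4 blue): C(13,4)·C(9,3) + C(13,5)·C(9,2) + C(13,6)·C(9,1) + C(13,7)·C(9,0) = 60060 + 46332 + 15444 + 1716 = 123552.
Probability = 123552/170544 = 234/323.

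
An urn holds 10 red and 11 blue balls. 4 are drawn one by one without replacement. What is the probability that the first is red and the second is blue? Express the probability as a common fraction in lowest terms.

11/42

Multiply the conditional probabilities at each draw: 10/21 · 11/20 = 110/420 = 11/42.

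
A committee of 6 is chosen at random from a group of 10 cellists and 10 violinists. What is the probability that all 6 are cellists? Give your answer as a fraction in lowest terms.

7/1292

There are C(20,6) = 38760 possible selections.
Selections with all cellists: C(10,6) = 210.
Probability = 210/38760 = 7/1292.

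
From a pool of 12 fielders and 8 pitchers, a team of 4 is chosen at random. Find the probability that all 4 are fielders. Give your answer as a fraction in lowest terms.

33/323

There are C(20,4) = 4845 possible selections.
Selections with all fielders: C(12,4) = 495.
Probability = 495/4845 = 33/323.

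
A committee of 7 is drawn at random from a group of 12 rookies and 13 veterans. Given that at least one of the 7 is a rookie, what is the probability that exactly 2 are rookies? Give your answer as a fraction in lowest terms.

Work in counts. Selections with at least one rookie: C(25,7) − C(13,7) = 480700 − 1716 = 478984.
Of those, selections where exactly 2 are rookies: C(12,2)·C(13,5) = 66·1287 = 84942.
Conditional probability = 84942/478984 = 3861/21772.

3861/21772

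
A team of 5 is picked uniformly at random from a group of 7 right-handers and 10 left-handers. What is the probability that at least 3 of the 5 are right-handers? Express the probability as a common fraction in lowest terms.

139/442

There are C(17,5) = 6188 ways to choose the 5.
Favorable selections (at least 3 right-handers): C(7,3)·C(10,2) + C(7,4)·C(10,1) + C(7,5)·C(10,0) = 1575 + 350 + 21 = 1946.
Probability = 1946/6188 = 139/442.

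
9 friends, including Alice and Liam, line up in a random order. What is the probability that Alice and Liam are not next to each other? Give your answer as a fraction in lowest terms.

There are 9! = 362880 arrangements.
Arrangements with Alice and Liam adjacent: 2·8! = 80640.
So not adjacent: 362880 − 80640 = 282240, probability 282240/362880 = 7/9.

7/9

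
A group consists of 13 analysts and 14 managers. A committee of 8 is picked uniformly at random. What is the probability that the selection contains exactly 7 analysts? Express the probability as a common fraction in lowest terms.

56/5175

The sample space is all 8-subsets of the 27: C(27,8) = 2220075.
Selections with exactly 7 analysts: choose 7 of the 13 analysts and 1 of the 14 managers, C(13,7)·C(14,1) = 1716·14 = 24024.
Probability = 24024/2220075 = 56/5175.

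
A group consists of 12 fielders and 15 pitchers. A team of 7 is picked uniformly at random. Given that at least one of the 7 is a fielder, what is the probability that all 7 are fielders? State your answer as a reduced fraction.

Work in counts. Selections with at least one fielder: C(27,7) − C(15,7) = 888030 − 6435 = 881595.
Of those, selections where all 7 are fielders: C(12,7) = 792.
Conditional probability = 792/881595 = 8/8905.

8/8905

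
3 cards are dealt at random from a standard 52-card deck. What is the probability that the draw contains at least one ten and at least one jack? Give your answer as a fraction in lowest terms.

There are C(52,3) = 22100 possible draws.
By inclusion-exclusion on the complements, draws missing all tens or all jacks: C(48,3) + C(48,3) − C(44,3) = 17296 + 17296 − 13244 = 21348.
So draws with at least one of each: 22100 − 21348 = 752, probability 752/22100 = 188/5525.

188/5525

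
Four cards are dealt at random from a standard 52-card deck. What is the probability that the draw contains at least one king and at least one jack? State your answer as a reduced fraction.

1332/20825

There are C(52,4) = 270725 possible draws.
By inclusion-exclusion on the complements, draws missing all kings or all jacks: C(48,4) + C(48,4) − C(44,4) = 194580 + 194580 − 135751 = 253409.
So draws with at least one of each: 270725 − 253409 = 17316, probability 17316/270725 = 1332/20825.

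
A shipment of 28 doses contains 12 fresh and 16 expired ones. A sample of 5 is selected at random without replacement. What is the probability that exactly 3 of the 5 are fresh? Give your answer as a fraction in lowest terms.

The sample space is all 5-subsets of the 28: C(28,5) = 98280.
Selections with exactly 3 fresh: choose 3 of the 12 fresh and 2 of the 16 expired, C(12,3)·C(16,2) = 220·120 = 26400.
Probability = 26400/98280 = 220/819.

220/819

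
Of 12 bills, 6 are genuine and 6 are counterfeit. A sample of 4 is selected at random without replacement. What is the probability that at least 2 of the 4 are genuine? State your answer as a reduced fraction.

8/11

Total selections: C(12,4) = 495.
Favorable selections (at least 2 genuine): C(6,2)·C(6,2) + C(6,3)·C(6,1) + C(6,4)·C(6,0) = 225 + 120 + 15 = 360.
Probability = 360/495 = 8/11.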